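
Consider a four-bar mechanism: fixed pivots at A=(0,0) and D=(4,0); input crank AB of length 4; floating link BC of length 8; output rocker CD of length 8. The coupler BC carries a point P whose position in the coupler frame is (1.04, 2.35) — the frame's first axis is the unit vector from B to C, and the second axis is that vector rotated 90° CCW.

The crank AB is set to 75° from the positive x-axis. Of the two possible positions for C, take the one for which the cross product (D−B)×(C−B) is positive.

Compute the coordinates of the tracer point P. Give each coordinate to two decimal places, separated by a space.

A=(0,0), D=(4.00,0)
B = A + 4.00·(cos75°, sin75°) = (1.0353, 3.8637)
|BD| = 4.8701
circle(B,8.00) ∩ circle(D,8.00): a=2.4350, h=7.6204
  candidates: C₊=(8.5633,6.5709) cross=37.112; C₋=(-3.5280,-2.7072) cross=-37.112
  mode + wants cross > 0 → take C=(8.5633,6.5709) (cross=37.112)
ex = (C−B)/|BC| = (0.9410,0.3384); ey = (-0.3384,0.9410)
P = B + 1.04·ex + 2.35·ey = (1.2187,6.4270)

1.22 6.43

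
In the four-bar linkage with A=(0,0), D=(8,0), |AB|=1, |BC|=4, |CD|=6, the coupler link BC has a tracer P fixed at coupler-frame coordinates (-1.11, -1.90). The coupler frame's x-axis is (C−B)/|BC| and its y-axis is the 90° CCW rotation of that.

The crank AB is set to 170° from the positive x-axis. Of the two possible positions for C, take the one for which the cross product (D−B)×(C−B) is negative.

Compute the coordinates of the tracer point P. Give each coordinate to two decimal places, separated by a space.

A=(0,0), D=(8.00,0)
B = A + 1.00·(cos170°, sin170°) = (-0.9848, 0.1736)
|BD| = 8.9865
circle(B,4.00) ∩ circle(D,6.00): a=3.3805, h=2.1383
  candidates: C₊=(2.4363,2.2463) cross=19.216; C₋=(2.3537,-2.0296) cross=-19.216
  mode - wants cross < 0 → take C=(2.3537,-2.0296) (cross=-19.216)
ex = (C−B)/|BC| = (0.8346,-0.5508); ey = (0.5508,0.8346)
P = B + -1.11·ex + -1.90·ey = (-2.9578,-0.8007)

-2.96 -0.80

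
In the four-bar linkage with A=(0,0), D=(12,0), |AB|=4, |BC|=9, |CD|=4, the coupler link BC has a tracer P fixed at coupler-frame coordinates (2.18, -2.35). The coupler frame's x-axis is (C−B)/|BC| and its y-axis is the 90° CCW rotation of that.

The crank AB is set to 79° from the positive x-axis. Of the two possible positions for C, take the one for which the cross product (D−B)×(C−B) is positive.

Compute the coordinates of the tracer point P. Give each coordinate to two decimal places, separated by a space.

2.77 1.43

A=(0,0), D=(12.00,0)
B = A + 4.00·(cos79°, sin79°) = (0.7632, 3.9265)
|BD| = 11.9030
circle(B,9.00) ∩ circle(D,4.00): a=8.6819, h=2.3716
  candidates: C₊=(9.7415,3.3014) cross=28.229; C₋=(8.1769,-1.1763) cross=-28.229
  mode + wants cross > 0 → take C=(9.7415,3.3014) (cross=28.229)
ex = (C−B)/|BC| = (0.9976,-0.0695); ey = (0.0695,0.9976)
P = B + 2.18·ex + -2.35·ey = (2.7747,1.4308)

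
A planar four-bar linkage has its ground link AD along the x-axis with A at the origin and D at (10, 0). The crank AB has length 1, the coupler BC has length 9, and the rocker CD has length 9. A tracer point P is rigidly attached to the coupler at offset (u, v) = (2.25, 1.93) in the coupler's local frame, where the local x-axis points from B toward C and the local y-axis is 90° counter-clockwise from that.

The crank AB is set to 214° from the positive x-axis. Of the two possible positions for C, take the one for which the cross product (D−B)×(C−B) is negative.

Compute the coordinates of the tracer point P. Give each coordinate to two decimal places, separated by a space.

2.10 -1.04

A=(0,0), D=(10.00,0)
B = A + 1.00·(cos214°, sin214°) = (-0.8290, -0.5592)
|BD| = 10.8435
circle(B,9.00) ∩ circle(D,9.00): a=5.4217, h=7.1836
  candidates: C₊=(4.2150,6.8945) cross=77.896; C₋=(4.9559,-7.4537) cross=-77.896
  mode - wants cross < 0 → take C=(4.9559,-7.4537) (cross=-77.896)
ex = (C−B)/|BC| = (0.6428,-0.7661); ey = (0.7661,0.6428)
P = B + 2.25·ex + 1.93·ey = (2.0957,-1.0423)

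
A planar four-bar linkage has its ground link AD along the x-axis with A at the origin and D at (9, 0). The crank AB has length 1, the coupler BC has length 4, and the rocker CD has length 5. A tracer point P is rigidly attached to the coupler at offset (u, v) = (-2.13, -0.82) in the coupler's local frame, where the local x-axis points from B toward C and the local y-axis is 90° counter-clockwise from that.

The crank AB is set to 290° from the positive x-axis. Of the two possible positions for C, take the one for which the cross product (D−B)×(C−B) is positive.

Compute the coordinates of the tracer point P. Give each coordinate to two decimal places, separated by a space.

A=(0,0), D=(9.00,0)
B = A + 1.00·(cos290°, sin290°) = (0.3420, -0.9397)
|BD| = 8.7088
circle(B,4.00) ∩ circle(D,5.00): a=3.8377, h=1.1279
  candidates: C₊=(4.0356,0.5957) cross=9.822; C₋=(4.2790,-1.6469) cross=-9.822
  mode + wants cross > 0 → take C=(4.0356,0.5957) (cross=9.822)
ex = (C−B)/|BC| = (0.9234,0.3838); ey = (-0.3838,0.9234)
P = B + -2.13·ex + -0.82·ey = (-1.3101,-2.5145)

-1.31 -2.51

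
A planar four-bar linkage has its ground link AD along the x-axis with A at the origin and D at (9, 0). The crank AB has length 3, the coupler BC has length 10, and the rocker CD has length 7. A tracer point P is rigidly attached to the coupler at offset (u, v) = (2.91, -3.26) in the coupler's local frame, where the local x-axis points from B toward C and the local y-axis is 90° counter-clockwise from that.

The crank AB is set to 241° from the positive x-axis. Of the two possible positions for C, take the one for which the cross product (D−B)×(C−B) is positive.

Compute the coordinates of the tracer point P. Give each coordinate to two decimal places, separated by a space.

A=(0,0), D=(9.00,0)
B = A + 3.00·(cos241°, sin241°) = (-1.4544, -2.6239)
|BD| = 10.7787
circle(B,10.00) ∩ circle(D,7.00): a=7.7551, h=6.3133
  candidates: C₊=(4.5305,5.3874) cross=68.049; C₋=(7.6043,-6.8594) cross=-68.049
  mode + wants cross > 0 → take C=(4.5305,5.3874) (cross=68.049)
ex = (C−B)/|BC| = (0.5985,0.8011); ey = (-0.8011,0.5985)
P = B + 2.91·ex + -3.26·ey = (2.8989,-2.2437)

2.90 -2.24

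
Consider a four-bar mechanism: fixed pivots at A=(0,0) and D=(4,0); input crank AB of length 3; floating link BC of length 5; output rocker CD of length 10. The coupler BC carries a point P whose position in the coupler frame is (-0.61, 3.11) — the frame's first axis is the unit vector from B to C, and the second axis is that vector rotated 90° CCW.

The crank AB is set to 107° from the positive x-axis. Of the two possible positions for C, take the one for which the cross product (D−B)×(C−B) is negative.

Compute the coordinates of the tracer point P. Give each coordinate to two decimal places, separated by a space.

0.27 -0.09

A=(0,0), D=(4.00,0)
B = A + 3.00·(cos107°, sin107°) = (-0.8771, 2.8689)
|BD| = 5.6583
circle(B,5.00) ∩ circle(D,10.00): a=-3.7982, h=3.2517
  candidates: C₊=(-2.5022,7.5975) cross=18.399; C₋=(-5.7996,1.9919) cross=-18.399
  mode - wants cross < 0 → take C=(-5.7996,1.9919) (cross=-18.399)
ex = (C−B)/|BC| = (-0.9845,-0.1754); ey = (0.1754,-0.9845)
P = B + -0.61·ex + 3.11·ey = (0.2689,-0.0859)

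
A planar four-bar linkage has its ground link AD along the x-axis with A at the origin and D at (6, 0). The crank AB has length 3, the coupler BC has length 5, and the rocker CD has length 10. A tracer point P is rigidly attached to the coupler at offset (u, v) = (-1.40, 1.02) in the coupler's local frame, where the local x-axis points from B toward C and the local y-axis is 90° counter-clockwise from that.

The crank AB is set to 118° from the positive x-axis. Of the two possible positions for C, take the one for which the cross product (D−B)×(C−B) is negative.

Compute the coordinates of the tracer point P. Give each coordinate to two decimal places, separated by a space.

A=(0,0), D=(6.00,0)
B = A + 3.00·(cos118°, sin118°) = (-1.4084, 2.6488)
|BD| = 7.8677
circle(B,5.00) ∩ circle(D,10.00): a=-0.8325, h=4.9302
  candidates: C₊=(-0.5324,7.5715) cross=38.790; C₋=(-3.8521,-1.7133) cross=-38.790
  mode - wants cross < 0 → take C=(-3.8521,-1.7133) (cross=-38.790)
ex = (C−B)/|BC| = (-0.4887,-0.8724); ey = (0.8724,-0.4887)
P = B + -1.40·ex + 1.02·ey = (0.1657,3.3717)

0.17 3.37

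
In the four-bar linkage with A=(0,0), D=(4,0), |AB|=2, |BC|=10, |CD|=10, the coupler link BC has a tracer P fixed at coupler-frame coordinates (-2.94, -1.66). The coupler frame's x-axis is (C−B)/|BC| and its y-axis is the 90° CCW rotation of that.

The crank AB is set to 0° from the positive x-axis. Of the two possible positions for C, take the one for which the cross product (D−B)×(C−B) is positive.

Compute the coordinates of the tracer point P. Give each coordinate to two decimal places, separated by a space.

A=(0,0), D=(4.00,0)
B = A + 2.00·(cos0°, sin0°) = (2.0000, 0.0000)
|BD| = 2.0000
circle(B,10.00) ∩ circle(D,10.00): a=1.0000, h=9.9499
  candidates: C₊=(3.0000,9.9499) cross=19.900; C₋=(3.0000,-9.9499) cross=-19.900
  mode + wants cross > 0 → take C=(3.0000,9.9499) (cross=19.900)
ex = (C−B)/|BC| = (0.1000,0.9950); ey = (-0.9950,0.1000)
P = B + -2.94·ex + -1.66·ey = (3.3577,-3.0913)

3.36 -3.09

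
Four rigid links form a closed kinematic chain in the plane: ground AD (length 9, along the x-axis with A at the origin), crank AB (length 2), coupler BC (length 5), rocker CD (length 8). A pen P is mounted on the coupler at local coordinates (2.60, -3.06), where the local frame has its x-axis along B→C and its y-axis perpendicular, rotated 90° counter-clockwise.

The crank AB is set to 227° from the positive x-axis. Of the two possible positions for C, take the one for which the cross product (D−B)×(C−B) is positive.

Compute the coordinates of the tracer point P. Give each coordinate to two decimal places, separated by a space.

2.63 -1.04

A=(0,0), D=(9.00,0)
B = A + 2.00·(cos227°, sin227°) = (-1.3640, -1.4627)
|BD| = 10.4667
circle(B,5.00) ∩ circle(D,8.00): a=3.3703, h=3.6934
  candidates: C₊=(1.4571,2.6654) cross=38.658; C₋=(2.4894,-4.6488) cross=-38.658
  mode + wants cross > 0 → take C=(1.4571,2.6654) (cross=38.658)
ex = (C−B)/|BC| = (0.5642,0.8256); ey = (-0.8256,0.5642)
P = B + 2.60·ex + -3.06·ey = (2.6294,-1.0426)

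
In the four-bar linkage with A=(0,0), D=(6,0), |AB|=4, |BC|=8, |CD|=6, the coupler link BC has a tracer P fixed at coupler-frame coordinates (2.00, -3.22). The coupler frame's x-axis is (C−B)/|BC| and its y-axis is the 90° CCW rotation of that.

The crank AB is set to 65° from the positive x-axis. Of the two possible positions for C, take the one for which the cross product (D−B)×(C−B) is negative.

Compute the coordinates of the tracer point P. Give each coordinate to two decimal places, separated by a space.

-1.48 1.55

A=(0,0), D=(6.00,0)
B = A + 4.00·(cos65°, sin65°) = (1.6905, 3.6252)
|BD| = 5.6315
circle(B,8.00) ∩ circle(D,6.00): a=5.3018, h=5.9909
  candidates: C₊=(9.6042,4.7968) cross=33.738; C₋=(1.8911,-4.3723) cross=-33.738
  mode - wants cross < 0 → take C=(1.8911,-4.3723) (cross=-33.738)
ex = (C−B)/|BC| = (0.0251,-0.9997); ey = (0.9997,0.0251)
P = B + 2.00·ex + -3.22·ey = (-1.4784,1.5451)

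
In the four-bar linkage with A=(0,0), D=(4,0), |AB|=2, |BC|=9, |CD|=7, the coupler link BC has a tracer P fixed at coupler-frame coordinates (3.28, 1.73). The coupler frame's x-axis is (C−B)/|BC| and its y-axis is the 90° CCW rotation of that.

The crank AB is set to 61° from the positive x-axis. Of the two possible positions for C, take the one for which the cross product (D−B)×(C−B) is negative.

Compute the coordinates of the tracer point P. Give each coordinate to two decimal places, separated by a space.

A=(0,0), D=(4.00,0)
B = A + 2.00·(cos61°, sin61°) = (0.9696, 1.7492)
|BD| = 3.4990
circle(B,9.00) ∩ circle(D,7.00): a=6.3222, h=6.4054
  candidates: C₊=(9.6473,4.1361) cross=22.413; C₋=(3.2429,-6.9589) cross=-22.413
  mode - wants cross < 0 → take C=(3.2429,-6.9589) (cross=-22.413)
ex = (C−B)/|BC| = (0.2526,-0.9676); ey = (0.9676,0.2526)
P = B + 3.28·ex + 1.73·ey = (3.4720,-0.9874)

3.47 -0.99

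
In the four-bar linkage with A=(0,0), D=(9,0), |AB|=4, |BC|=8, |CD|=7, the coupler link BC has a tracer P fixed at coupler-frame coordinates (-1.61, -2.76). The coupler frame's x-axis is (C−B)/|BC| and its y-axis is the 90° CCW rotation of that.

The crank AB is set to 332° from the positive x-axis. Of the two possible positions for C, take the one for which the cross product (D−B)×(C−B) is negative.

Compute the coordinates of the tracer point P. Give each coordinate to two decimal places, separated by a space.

A=(0,0), D=(9.00,0)
B = A + 4.00·(cos332°, sin332°) = (3.5318, -1.8779)
|BD| = 5.7817
circle(B,8.00) ∩ circle(D,7.00): a=4.1880, h=6.8162
  candidates: C₊=(5.2789,5.9290) cross=39.409; C₋=(9.7067,-6.9642) cross=-39.409
  mode - wants cross < 0 → take C=(9.7067,-6.9642) (cross=-39.409)
ex = (C−B)/|BC| = (0.7719,-0.6358); ey = (0.6358,0.7719)
P = B + -1.61·ex + -2.76·ey = (0.5343,-2.9846)

0.53 -2.98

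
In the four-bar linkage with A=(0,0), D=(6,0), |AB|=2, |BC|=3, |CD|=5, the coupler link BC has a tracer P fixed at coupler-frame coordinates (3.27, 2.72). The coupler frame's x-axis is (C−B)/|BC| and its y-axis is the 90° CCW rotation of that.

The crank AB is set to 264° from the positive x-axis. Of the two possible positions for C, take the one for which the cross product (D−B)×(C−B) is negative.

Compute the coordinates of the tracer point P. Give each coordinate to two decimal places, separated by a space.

3.98 -1.24

A=(0,0), D=(6.00,0)
B = A + 2.00·(cos264°, sin264°) = (-0.2091, -1.9890)
|BD| = 6.5199
circle(B,3.00) ∩ circle(D,5.00): a=2.0329, h=2.2062
  candidates: C₊=(1.0539,0.7322) cross=14.384; C₋=(2.4000,-3.4699) cross=-14.384
  mode - wants cross < 0 → take C=(2.4000,-3.4699) (cross=-14.384)
ex = (C−B)/|BC| = (0.8697,-0.4936); ey = (0.4936,0.8697)
P = B + 3.27·ex + 2.72·ey = (3.9774,-1.2376)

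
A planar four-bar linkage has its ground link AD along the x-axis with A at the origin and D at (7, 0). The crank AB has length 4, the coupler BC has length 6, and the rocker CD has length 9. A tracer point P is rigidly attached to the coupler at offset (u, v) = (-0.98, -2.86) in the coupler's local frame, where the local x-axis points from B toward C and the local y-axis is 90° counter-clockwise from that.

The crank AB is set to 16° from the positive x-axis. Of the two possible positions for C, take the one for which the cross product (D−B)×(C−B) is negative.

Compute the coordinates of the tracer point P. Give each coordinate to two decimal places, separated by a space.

4.15 4.11

A=(0,0), D=(7.00,0)
B = A + 4.00·(cos16°, sin16°) = (3.8450, 1.1025)
|BD| = 3.3421
circle(B,6.00) ∩ circle(D,9.00): a=-5.0614, h=3.2222
  candidates: C₊=(0.1301,5.8141) cross=10.769; C₋=(-1.9960,-0.2695) cross=-10.769
  mode - wants cross < 0 → take C=(-1.9960,-0.2695) (cross=-10.769)
ex = (C−B)/|BC| = (-0.9735,-0.2287); ey = (0.2287,-0.9735)
P = B + -0.98·ex + -2.86·ey = (4.1451,4.1109)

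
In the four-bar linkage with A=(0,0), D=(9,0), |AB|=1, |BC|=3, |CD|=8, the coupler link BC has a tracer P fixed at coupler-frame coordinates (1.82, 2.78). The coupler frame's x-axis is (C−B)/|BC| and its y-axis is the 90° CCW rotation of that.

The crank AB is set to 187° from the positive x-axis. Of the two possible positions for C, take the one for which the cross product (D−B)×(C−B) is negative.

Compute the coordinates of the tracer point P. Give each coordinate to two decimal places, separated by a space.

2.20 0.79

A=(0,0), D=(9.00,0)
B = A + 1.00·(cos187°, sin187°) = (-0.9925, -0.1219)
|BD| = 9.9933
circle(B,3.00) ∩ circle(D,8.00): a=2.2448, h=1.9902
  candidates: C₊=(1.2278,1.8956) cross=19.889; C₋=(1.2764,-2.0845) cross=-19.889
  mode - wants cross < 0 → take C=(1.2764,-2.0845) (cross=-19.889)
ex = (C−B)/|BC| = (0.7563,-0.6542); ey = (0.6542,0.7563)
P = B + 1.82·ex + 2.78·ey = (2.2027,0.7900)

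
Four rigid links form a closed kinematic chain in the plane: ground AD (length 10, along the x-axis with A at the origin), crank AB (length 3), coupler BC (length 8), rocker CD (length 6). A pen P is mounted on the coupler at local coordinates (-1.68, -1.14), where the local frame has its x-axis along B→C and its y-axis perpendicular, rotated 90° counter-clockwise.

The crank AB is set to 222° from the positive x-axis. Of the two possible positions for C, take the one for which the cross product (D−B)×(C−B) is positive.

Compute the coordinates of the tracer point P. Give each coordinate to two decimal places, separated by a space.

-3.02 -3.88

A=(0,0), D=(10.00,0)
B = A + 3.00·(cos222°, sin222°) = (-2.2294, -2.0074)
|BD| = 12.3931
circle(B,8.00) ∩ circle(D,6.00): a=7.3262, h=3.2135
  candidates: C₊=(4.4795,2.3504) cross=39.825; C₋=(5.5205,-3.9918) cross=-39.825
  mode + wants cross > 0 → take C=(4.4795,2.3504) (cross=39.825)
ex = (C−B)/|BC| = (0.8386,0.5447); ey = (-0.5447,0.8386)
P = B + -1.68·ex + -1.14·ey = (-3.0173,-3.8785)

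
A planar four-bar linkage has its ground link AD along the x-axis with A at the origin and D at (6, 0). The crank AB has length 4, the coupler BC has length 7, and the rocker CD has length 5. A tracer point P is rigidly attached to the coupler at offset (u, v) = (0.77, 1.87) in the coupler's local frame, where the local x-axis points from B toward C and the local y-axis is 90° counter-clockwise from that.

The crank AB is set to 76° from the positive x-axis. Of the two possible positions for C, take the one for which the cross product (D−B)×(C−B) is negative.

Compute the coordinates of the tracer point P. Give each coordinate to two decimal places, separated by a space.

A=(0,0), D=(6.00,0)
B = A + 4.00·(cos76°, sin76°) = (0.9677, 3.8812)
|BD| = 6.3551
circle(B,7.00) ∩ circle(D,5.00): a=5.0658, h=4.8309
  candidates: C₊=(7.9294,4.6128) cross=30.701; C₋=(2.0287,-3.0379) cross=-30.701
  mode - wants cross < 0 → take C=(2.0287,-3.0379) (cross=-30.701)
ex = (C−B)/|BC| = (0.1516,-0.9884); ey = (0.9884,0.1516)
P = B + 0.77·ex + 1.87·ey = (2.9328,3.4035)

2.93 3.40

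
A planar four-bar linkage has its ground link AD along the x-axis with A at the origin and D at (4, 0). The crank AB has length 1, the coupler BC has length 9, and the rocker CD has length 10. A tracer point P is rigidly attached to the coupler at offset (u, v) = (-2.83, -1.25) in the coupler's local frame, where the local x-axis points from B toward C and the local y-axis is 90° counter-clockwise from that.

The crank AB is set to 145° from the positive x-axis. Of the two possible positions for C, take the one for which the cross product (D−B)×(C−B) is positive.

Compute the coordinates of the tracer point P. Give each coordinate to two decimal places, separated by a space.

A=(0,0), D=(4.00,0)
B = A + 1.00·(cos145°, sin145°) = (-0.8192, 0.5736)
|BD| = 4.8532
circle(B,9.00) ∩ circle(D,10.00): a=0.4691, h=8.9878
  candidates: C₊=(0.7089,9.4429) cross=43.619; C₋=(-1.4156,-8.4066) cross=-43.619
  mode + wants cross > 0 → take C=(0.7089,9.4429) (cross=43.619)
ex = (C−B)/|BC| = (0.1698,0.9855); ey = (-0.9855,0.1698)
P = B + -2.83·ex + -1.25·ey = (-0.0678,-2.4276)

-0.07 -2.43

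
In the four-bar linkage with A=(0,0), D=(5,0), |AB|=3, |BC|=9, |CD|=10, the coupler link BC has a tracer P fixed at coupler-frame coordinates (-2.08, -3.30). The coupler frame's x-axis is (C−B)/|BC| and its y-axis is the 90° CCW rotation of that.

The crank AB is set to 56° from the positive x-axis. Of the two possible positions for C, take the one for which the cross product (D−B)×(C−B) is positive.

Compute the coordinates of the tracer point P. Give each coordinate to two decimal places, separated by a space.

A=(0,0), D=(5.00,0)
B = A + 3.00·(cos56°, sin56°) = (1.6776, 2.4871)
|BD| = 4.1502
circle(B,9.00) ∩ circle(D,10.00): a=-0.2139, h=8.9975
  candidates: C₊=(6.8983,9.8182) cross=37.341; C₋=(-3.8856,-4.5875) cross=-37.341
  mode + wants cross > 0 → take C=(6.8983,9.8182) (cross=37.341)
ex = (C−B)/|BC| = (0.5801,0.8146); ey = (-0.8146,0.5801)
P = B + -2.08·ex + -3.30·ey = (3.1591,-1.1214)

3.16 -1.12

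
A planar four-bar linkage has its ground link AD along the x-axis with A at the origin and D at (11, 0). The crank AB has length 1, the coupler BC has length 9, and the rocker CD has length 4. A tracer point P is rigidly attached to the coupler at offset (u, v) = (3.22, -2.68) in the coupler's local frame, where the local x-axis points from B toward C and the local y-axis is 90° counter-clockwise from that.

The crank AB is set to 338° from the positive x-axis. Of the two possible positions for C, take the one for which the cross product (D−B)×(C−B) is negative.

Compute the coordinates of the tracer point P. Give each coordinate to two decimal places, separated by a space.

2.96 -4.04

A=(0,0), D=(11.00,0)
B = A + 1.00·(cos338°, sin338°) = (0.9272, -0.3746)
|BD| = 10.0798
circle(B,9.00) ∩ circle(D,4.00): a=8.2642, h=3.5642
  candidates: C₊=(9.0532,3.4943) cross=35.926; C₋=(9.3181,-3.6292) cross=-35.926
  mode - wants cross < 0 → take C=(9.3181,-3.6292) (cross=-35.926)
ex = (C−B)/|BC| = (0.9323,-0.3616); ey = (0.3616,0.9323)
P = B + 3.22·ex + -2.68·ey = (2.9601,-4.0377)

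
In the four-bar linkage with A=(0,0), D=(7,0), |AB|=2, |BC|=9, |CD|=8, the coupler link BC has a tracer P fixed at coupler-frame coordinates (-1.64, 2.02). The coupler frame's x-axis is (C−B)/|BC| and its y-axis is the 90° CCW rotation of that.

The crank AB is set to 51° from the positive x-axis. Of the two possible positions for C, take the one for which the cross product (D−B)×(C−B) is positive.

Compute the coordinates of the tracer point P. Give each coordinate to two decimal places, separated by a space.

A=(0,0), D=(7.00,0)
B = A + 2.00·(cos51°, sin51°) = (1.2586, 1.5543)
|BD| = 5.9480
circle(B,9.00) ∩ circle(D,8.00): a=4.4031, h=7.8494
  candidates: C₊=(7.5599,7.9804) cross=46.688; C₋=(3.4576,-7.1729) cross=-46.688
  mode + wants cross > 0 → take C=(7.5599,7.9804) (cross=46.688)
ex = (C−B)/|BC| = (0.7001,0.7140); ey = (-0.7140,0.7001)
P = B + -1.64·ex + 2.02·ey = (-1.3319,1.7976)

-1.33 1.80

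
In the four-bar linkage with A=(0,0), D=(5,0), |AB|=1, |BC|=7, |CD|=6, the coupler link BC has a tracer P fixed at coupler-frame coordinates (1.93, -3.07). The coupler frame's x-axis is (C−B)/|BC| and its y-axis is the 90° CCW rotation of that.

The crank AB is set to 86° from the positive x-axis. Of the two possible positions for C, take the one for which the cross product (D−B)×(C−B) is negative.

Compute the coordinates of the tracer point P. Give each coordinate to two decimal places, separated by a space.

A=(0,0), D=(5.00,0)
B = A + 1.00·(cos86°, sin86°) = (0.0698, 0.9976)
|BD| = 5.0302
circle(B,7.00) ∩ circle(D,6.00): a=3.8073, h=5.8741
  candidates: C₊=(4.9663,5.9999) cross=29.547; C₋=(2.6365,-5.5149) cross=-29.547
  mode - wants cross < 0 → take C=(2.6365,-5.5149) (cross=-29.547)
ex = (C−B)/|BC| = (0.3667,-0.9303); ey = (0.9303,0.3667)
P = B + 1.93·ex + -3.07·ey = (-2.0787,-1.9237)

-2.08 -1.92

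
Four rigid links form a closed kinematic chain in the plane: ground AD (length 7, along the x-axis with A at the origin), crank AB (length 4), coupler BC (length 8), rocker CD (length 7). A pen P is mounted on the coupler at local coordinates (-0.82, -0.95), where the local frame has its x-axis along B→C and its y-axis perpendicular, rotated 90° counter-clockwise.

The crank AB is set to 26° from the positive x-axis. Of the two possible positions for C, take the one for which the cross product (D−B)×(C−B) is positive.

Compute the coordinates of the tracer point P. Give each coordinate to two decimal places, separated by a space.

3.44 0.51

A=(0,0), D=(7.00,0)
B = A + 4.00·(cos26°, sin26°) = (3.5952, 1.7535)
|BD| = 3.8298
circle(B,8.00) ∩ circle(D,7.00): a=3.8732, h=6.9999
  candidates: C₊=(10.2435,6.2032) cross=26.808; C₋=(3.8337,-6.2430) cross=-26.808
  mode + wants cross > 0 → take C=(10.2435,6.2032) (cross=26.808)
ex = (C−B)/|BC| = (0.8310,0.5562); ey = (-0.5562,0.8310)
P = B + -0.82·ex + -0.95·ey = (3.4421,0.5079)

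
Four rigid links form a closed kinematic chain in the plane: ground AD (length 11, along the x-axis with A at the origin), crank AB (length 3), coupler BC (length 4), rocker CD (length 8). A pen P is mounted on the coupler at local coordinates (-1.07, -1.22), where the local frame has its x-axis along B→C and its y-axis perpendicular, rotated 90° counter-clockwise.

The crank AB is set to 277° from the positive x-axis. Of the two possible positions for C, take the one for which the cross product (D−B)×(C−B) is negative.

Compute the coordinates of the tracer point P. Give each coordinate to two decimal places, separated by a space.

-1.02 -3.82

A=(0,0), D=(11.00,0)
B = A + 3.00·(cos277°, sin277°) = (0.3656, -2.9776)
|BD| = 11.0434
circle(B,4.00) ∩ circle(D,8.00): a=3.3485, h=2.1881
  candidates: C₊=(3.0001,0.0323) cross=24.164; C₋=(4.1800,-4.1819) cross=-24.164
  mode - wants cross < 0 → take C=(4.1800,-4.1819) (cross=-24.164)
ex = (C−B)/|BC| = (0.9536,-0.3011); ey = (0.3011,0.9536)
P = B + -1.07·ex + -1.22·ey = (-1.0220,-3.8189)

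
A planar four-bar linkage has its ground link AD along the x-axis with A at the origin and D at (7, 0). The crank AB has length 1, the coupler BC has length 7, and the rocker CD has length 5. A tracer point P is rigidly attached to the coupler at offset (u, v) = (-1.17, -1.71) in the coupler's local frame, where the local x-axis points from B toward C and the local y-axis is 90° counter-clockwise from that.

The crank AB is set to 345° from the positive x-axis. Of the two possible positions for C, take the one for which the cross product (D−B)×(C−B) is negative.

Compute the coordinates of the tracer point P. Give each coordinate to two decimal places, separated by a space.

-1.05 -0.75

A=(0,0), D=(7.00,0)
B = A + 1.00·(cos345°, sin345°) = (0.9659, -0.2588)
|BD| = 6.0396
circle(B,7.00) ∩ circle(D,5.00): a=5.0067, h=4.8921
  candidates: C₊=(5.7584,4.8434) cross=29.547; C₋=(6.1777,-4.9319) cross=-29.547
  mode - wants cross < 0 → take C=(6.1777,-4.9319) (cross=-29.547)
ex = (C−B)/|BC| = (0.7445,-0.6676); ey = (0.6676,0.7445)
P = B + -1.17·ex + -1.71·ey = (-1.0467,-0.7509)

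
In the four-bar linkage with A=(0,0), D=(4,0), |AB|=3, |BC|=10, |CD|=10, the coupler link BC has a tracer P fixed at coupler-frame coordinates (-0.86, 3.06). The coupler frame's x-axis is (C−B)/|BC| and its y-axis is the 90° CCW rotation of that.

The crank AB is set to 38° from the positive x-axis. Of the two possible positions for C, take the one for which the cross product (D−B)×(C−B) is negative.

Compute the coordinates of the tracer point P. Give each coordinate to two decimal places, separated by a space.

A=(0,0), D=(4.00,0)
B = A + 3.00·(cos38°, sin38°) = (2.3640, 1.8470)
|BD| = 2.4673
circle(B,10.00) ∩ circle(D,10.00): a=1.2337, h=9.9236
  candidates: C₊=(10.6106,7.5033) cross=24.485; C₋=(-4.2465,-5.6564) cross=-24.485
  mode - wants cross < 0 → take C=(-4.2465,-5.6564) (cross=-24.485)
ex = (C−B)/|BC| = (-0.6611,-0.7503); ey = (0.7503,-0.6611)
P = B + -0.86·ex + 3.06·ey = (5.2286,0.4694)

5.23 0.47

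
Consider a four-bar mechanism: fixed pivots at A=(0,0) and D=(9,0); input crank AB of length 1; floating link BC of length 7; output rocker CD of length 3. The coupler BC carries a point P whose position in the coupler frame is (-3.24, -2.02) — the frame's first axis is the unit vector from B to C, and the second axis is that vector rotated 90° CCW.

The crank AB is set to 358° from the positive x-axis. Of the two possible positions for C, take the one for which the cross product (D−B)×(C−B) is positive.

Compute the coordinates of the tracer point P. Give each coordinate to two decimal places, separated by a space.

-1.25 -3.12

A=(0,0), D=(9.00,0)
B = A + 1.00·(cos358°, sin358°) = (0.9994, -0.0349)
|BD| = 8.0007
circle(B,7.00) ∩ circle(D,3.00): a=6.5001, h=2.5978
  candidates: C₊=(7.4881,2.5912) cross=20.784; C₋=(7.5108,-2.6043) cross=-20.784
  mode + wants cross > 0 → take C=(7.4881,2.5912) (cross=20.784)
ex = (C−B)/|BC| = (0.9270,0.3752); ey = (-0.3752,0.9270)
P = B + -3.24·ex + -2.02·ey = (-1.2462,-3.1229)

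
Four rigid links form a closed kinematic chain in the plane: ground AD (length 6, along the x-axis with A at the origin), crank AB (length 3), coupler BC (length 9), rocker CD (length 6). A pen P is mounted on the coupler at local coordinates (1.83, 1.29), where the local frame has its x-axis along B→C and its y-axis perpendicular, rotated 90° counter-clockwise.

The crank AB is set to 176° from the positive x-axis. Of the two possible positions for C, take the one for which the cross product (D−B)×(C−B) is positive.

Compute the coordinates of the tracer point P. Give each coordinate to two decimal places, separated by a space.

-2.33 2.35

A=(0,0), D=(6.00,0)
B = A + 3.00·(cos176°, sin176°) = (-2.9927, 0.2093)
|BD| = 8.9951
circle(B,9.00) ∩ circle(D,6.00): a=6.9989, h=5.6582
  candidates: C₊=(4.1360,5.7031) cross=50.896; C₋=(3.8727,-5.6102) cross=-50.896
  mode + wants cross > 0 → take C=(4.1360,5.7031) (cross=50.896)
ex = (C−B)/|BC| = (0.7921,0.6104); ey = (-0.6104,0.7921)
P = B + 1.83·ex + 1.29·ey = (-2.3306,2.3481)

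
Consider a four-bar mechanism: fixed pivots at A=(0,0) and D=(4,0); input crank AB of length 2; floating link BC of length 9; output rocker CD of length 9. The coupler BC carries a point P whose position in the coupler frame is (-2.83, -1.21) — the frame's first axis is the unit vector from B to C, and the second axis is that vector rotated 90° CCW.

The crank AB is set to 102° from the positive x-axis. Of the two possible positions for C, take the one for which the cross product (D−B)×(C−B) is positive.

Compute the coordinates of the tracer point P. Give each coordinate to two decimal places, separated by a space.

A=(0,0), D=(4.00,0)
B = A + 2.00·(cos102°, sin102°) = (-0.4158, 1.9563)
|BD| = 4.8298
circle(B,9.00) ∩ circle(D,9.00): a=2.4149, h=8.6700
  candidates: C₊=(5.3039,8.9051) cross=41.874; C₋=(-1.7197,-6.9488) cross=-41.874
  mode + wants cross > 0 → take C=(5.3039,8.9051) (cross=41.874)
ex = (C−B)/|BC| = (0.6355,0.7721); ey = (-0.7721,0.6355)
P = B + -2.83·ex + -1.21·ey = (-1.2801,-0.9977)

-1.28 -1.00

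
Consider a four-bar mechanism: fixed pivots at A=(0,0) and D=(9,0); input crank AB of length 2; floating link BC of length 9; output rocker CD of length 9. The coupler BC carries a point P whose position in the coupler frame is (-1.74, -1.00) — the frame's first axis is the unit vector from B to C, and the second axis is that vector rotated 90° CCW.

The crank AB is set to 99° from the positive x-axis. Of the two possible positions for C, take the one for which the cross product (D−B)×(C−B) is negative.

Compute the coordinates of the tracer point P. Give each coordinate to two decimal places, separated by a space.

A=(0,0), D=(9.00,0)
B = A + 2.00·(cos99°, sin99°) = (-0.3129, 1.9754)
|BD| = 9.5201
circle(B,9.00) ∩ circle(D,9.00): a=4.7600, h=7.6382
  candidates: C₊=(5.9285,8.4596) cross=72.716; C₋=(2.7587,-6.4843) cross=-72.716
  mode - wants cross < 0 → take C=(2.7587,-6.4843) (cross=-72.716)
ex = (C−B)/|BC| = (0.3413,-0.9400); ey = (0.9400,0.3413)
P = B + -1.74·ex + -1.00·ey = (-1.8467,3.2696)

-1.85 3.27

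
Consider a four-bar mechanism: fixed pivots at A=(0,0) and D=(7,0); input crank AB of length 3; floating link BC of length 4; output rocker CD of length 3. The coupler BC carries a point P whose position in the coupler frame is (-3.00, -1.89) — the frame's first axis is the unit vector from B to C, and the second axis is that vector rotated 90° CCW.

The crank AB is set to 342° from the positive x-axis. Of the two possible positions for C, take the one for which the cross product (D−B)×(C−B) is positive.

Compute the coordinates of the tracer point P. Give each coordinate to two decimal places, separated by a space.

2.69 -4.47

A=(0,0), D=(7.00,0)
B = A + 3.00·(cos342°, sin342°) = (2.8532, -0.9271)
|BD| = 4.2492
circle(B,4.00) ∩ circle(D,3.00): a=2.9483, h=2.7033
  candidates: C₊=(5.1407,2.3543) cross=11.487; C₋=(6.3202,-2.9220) cross=-11.487
  mode + wants cross > 0 → take C=(5.1407,2.3543) (cross=11.487)
ex = (C−B)/|BC| = (0.5719,0.8203); ey = (-0.8203,0.5719)
P = B + -3.00·ex + -1.89·ey = (2.6880,-4.4689)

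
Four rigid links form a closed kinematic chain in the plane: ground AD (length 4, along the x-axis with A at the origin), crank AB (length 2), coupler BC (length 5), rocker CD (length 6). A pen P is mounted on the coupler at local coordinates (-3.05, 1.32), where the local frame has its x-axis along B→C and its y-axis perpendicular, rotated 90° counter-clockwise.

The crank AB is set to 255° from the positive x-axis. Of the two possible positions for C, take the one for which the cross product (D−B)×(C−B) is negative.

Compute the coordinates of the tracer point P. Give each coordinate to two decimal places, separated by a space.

A=(0,0), D=(4.00,0)
B = A + 2.00·(cos255°, sin255°) = (-0.5176, -1.9319)
|BD| = 4.9134
circle(B,5.00) ∩ circle(D,6.00): a=1.3373, h=4.8178
  candidates: C₊=(-1.1824,3.0238) cross=23.672; C₋=(2.6062,-5.8359) cross=-23.672
  mode - wants cross < 0 → take C=(2.6062,-5.8359) (cross=-23.672)
ex = (C−B)/|BC| = (0.6248,-0.7808); ey = (0.7808,0.6248)
P = B + -3.05·ex + 1.32·ey = (-1.3925,1.2743)

-1.39 1.27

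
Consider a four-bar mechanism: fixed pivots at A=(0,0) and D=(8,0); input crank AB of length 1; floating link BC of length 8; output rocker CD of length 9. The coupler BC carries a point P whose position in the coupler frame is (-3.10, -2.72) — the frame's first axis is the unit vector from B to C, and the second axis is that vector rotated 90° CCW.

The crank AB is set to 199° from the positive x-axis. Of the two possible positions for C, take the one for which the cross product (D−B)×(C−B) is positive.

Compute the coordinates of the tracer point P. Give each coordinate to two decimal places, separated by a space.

A=(0,0), D=(8.00,0)
B = A + 1.00·(cos199°, sin199°) = (-0.9455, -0.3256)
|BD| = 8.9514
circle(B,8.00) ∩ circle(D,9.00): a=3.5262, h=7.1810
  candidates: C₊=(2.3171,6.9789) cross=64.280; C₋=(2.8395,-7.3735) cross=-64.280
  mode + wants cross > 0 → take C=(2.3171,6.9789) (cross=64.280)
ex = (C−B)/|BC| = (0.4078,0.9131); ey = (-0.9131,0.4078)
P = B + -3.10·ex + -2.72·ey = (0.2737,-4.2653)

0.27 -4.27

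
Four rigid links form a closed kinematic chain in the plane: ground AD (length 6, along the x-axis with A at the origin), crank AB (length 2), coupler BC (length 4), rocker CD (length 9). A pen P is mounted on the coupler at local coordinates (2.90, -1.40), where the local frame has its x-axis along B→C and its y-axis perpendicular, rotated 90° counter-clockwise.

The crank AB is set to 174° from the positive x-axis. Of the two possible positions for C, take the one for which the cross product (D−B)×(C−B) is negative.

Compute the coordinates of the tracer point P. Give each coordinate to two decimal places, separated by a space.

-3.51 -2.63

A=(0,0), D=(6.00,0)
B = A + 2.00·(cos174°, sin174°) = (-1.9890, 0.2091)
|BD| = 7.9918
circle(B,4.00) ∩ circle(D,9.00): a=-0.0708, h=3.9994
  candidates: C₊=(-1.9552,4.2089) cross=31.962; C₋=(-2.1644,-3.7871) cross=-31.962
  mode - wants cross < 0 → take C=(-2.1644,-3.7871) (cross=-31.962)
ex = (C−B)/|BC| = (-0.0438,-0.9990); ey = (0.9990,-0.0438)
P = B + 2.90·ex + -1.40·ey = (-3.5149,-2.6268)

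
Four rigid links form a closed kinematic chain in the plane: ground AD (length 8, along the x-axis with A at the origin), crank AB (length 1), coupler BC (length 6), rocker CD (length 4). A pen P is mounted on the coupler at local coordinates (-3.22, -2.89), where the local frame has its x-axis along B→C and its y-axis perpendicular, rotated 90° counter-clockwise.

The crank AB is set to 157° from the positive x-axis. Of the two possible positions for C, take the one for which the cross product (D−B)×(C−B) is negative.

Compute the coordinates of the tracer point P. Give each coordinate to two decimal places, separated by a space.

-5.04 -0.94

A=(0,0), D=(8.00,0)
B = A + 1.00·(cos157°, sin157°) = (-0.9205, 0.3907)
|BD| = 8.9291
circle(B,6.00) ∩ circle(D,4.00): a=5.5845, h=2.1940
  candidates: C₊=(4.7546,2.3383) cross=19.591; C₋=(4.5626,-2.0456) cross=-19.591
  mode - wants cross < 0 → take C=(4.5626,-2.0456) (cross=-19.591)
ex = (C−B)/|BC| = (0.9139,-0.4060); ey = (0.4060,0.9139)
P = B + -3.22·ex + -2.89·ey = (-5.0366,-0.9428)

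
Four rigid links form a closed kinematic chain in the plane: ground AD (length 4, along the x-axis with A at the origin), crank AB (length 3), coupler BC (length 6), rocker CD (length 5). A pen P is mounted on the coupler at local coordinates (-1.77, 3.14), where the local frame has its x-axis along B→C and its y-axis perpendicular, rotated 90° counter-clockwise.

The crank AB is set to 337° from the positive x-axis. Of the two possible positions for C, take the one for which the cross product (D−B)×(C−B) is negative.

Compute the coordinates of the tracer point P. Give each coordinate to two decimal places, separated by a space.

A=(0,0), D=(4.00,0)
B = A + 3.00·(cos337°, sin337°) = (2.7615, -1.1722)
|BD| = 1.7053
circle(B,6.00) ∩ circle(D,5.00): a=4.0780, h=4.4012
  candidates: C₊=(2.6979,4.8275) cross=7.505; C₋=(8.7486,-1.5655) cross=-7.505
  mode - wants cross < 0 → take C=(8.7486,-1.5655) (cross=-7.505)
ex = (C−B)/|BC| = (0.9978,-0.0655); ey = (0.0655,0.9978)
P = B + -1.77·ex + 3.14·ey = (1.2011,2.0771)

1.20 2.08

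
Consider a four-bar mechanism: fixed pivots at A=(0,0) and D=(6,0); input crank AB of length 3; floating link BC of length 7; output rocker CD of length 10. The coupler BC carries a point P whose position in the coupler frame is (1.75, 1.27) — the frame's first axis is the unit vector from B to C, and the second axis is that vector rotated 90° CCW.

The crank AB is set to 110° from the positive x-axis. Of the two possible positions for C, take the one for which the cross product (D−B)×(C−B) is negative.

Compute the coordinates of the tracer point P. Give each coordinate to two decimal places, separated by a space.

A=(0,0), D=(6.00,0)
B = A + 3.00·(cos110°, sin110°) = (-1.0261, 2.8191)
|BD| = 7.5705
circle(B,7.00) ∩ circle(D,10.00): a=0.4169, h=6.9876
  candidates: C₊=(1.9629,9.1489) cross=52.900; C₋=(-3.2411,-3.8212) cross=-52.900
  mode - wants cross < 0 → take C=(-3.2411,-3.8212) (cross=-52.900)
ex = (C−B)/|BC| = (-0.3164,-0.9486); ey = (0.9486,-0.3164)
P = B + 1.75·ex + 1.27·ey = (-0.3751,0.7571)

-0.38 0.76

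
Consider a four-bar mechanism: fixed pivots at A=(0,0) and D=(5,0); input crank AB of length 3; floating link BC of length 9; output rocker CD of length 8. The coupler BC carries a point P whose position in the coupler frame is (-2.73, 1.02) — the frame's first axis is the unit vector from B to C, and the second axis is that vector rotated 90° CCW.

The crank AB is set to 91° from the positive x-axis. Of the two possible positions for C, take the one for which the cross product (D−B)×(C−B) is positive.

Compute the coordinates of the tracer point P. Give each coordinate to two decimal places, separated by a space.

-2.93 2.51

A=(0,0), D=(5.00,0)
B = A + 3.00·(cos91°, sin91°) = (-0.0524, 2.9995)
|BD| = 5.8757
circle(B,9.00) ∩ circle(D,8.00): a=4.3845, h=7.8598
  candidates: C₊=(7.7302,7.5197) cross=46.182; C₋=(-0.2947,-5.9972) cross=-46.182
  mode + wants cross > 0 → take C=(7.7302,7.5197) (cross=46.182)
ex = (C−B)/|BC| = (0.8647,0.5022); ey = (-0.5022,0.8647)
P = B + -2.73·ex + 1.02·ey = (-2.9253,2.5104)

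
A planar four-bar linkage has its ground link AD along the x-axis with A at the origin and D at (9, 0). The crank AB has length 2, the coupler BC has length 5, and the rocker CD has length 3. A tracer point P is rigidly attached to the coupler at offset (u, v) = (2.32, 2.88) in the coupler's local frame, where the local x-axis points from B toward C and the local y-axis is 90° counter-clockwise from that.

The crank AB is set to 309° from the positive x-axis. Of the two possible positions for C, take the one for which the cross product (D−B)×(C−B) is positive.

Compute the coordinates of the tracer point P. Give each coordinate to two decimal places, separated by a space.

A=(0,0), D=(9.00,0)
B = A + 2.00·(cos309°, sin309°) = (1.2586, -1.5543)
|BD| = 7.8959
circle(B,5.00) ∩ circle(D,3.00): a=4.9611, h=0.6224
  candidates: C₊=(6.0002,0.0325) cross=4.914; C₋=(6.2452,-1.1879) cross=-4.914
  mode + wants cross > 0 → take C=(6.0002,0.0325) (cross=4.914)
ex = (C−B)/|BC| = (0.9483,0.3174); ey = (-0.3174,0.9483)
P = B + 2.32·ex + 2.88·ey = (2.5447,1.9131)

2.54 1.91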